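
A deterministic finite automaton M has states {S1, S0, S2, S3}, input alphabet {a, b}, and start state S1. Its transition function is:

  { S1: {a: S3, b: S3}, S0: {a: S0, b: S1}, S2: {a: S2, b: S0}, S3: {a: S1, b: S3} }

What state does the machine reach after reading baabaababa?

S1

Trace: S1 -b-> S3 -a-> S1 -a-> S3 -b-> S3 -a-> S1 -a-> S3 -b-> S3 -a-> S1 -b-> S3 -a-> S1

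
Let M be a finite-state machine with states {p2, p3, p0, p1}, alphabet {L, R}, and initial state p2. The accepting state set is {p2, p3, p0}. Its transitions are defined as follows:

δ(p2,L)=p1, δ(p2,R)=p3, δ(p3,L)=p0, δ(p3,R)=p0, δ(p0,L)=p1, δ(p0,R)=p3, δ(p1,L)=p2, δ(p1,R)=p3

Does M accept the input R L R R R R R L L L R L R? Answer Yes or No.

start at p2
read 'R': p2 → p3
read 'L': p3 → p0
read 'R': p0 → p3
read 'R': p3 → p0
read 'R': p0 → p3
read 'R': p3 → p0
read 'R': p0 → p3
read 'L': p3 → p0
read 'L': p0 → p1
read 'L': p1 → p2
read 'R': p2 → p3
read 'L': p3 → p0
read 'R': p0 → p3
End state p3 is accepting.

Yes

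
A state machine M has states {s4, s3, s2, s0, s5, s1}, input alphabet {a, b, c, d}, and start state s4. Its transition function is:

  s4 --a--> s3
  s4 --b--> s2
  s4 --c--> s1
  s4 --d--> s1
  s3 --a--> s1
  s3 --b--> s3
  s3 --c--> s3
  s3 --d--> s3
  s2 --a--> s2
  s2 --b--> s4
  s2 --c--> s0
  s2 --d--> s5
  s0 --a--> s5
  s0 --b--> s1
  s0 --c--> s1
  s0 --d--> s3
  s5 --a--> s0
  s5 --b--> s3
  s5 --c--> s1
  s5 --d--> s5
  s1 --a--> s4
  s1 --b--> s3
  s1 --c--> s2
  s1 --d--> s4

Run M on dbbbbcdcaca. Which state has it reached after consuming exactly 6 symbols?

start at s4
read 'd': s4 → s1
read 'b': s1 → s3
read 'b': s3 → s3
read 'b': s3 → s3
read 'b': s3 → s3
read 'c': s3 → s3
After 6 symbols: s3.

s3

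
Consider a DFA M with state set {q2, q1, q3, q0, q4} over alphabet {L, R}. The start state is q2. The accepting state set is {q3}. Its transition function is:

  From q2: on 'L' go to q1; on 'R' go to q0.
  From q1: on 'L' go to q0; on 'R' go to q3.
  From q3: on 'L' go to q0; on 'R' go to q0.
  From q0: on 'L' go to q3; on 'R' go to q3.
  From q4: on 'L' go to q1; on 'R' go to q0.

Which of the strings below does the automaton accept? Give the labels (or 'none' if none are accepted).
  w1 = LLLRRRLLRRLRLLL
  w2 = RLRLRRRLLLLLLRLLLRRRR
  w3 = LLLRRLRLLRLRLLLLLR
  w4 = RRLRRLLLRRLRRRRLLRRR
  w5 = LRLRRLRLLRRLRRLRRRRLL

w1: Trace: q2 -L-> q1 -L-> q0 -L-> q3 -R-> q0 -R-> q3 -R-> q0 -L-> q3 -L-> q0 -R-> q3 -R-> q0 -L-> q3 -R-> q0 -L-> q3 -L-> q0 -L-> q3  → end q3, accepted
w2: Trace: q2 -R-> q0 -L-> q3 -R-> q0 -L-> q3 -R-> q0 -R-> q3 -R-> q0 -L-> q3 -L-> q0 -L-> q3 -L-> q0 -L-> q3 -L-> q0 -R-> q3 -L-> q0 -L-> q3 -L-> q0 -R-> q3 -R-> q0 -R-> q3 -R-> q0  → end q0, rejected
w3: Trace: q2 -L-> q1 -L-> q0 -L-> q3 -R-> q0 -R-> q3 -L-> q0 -R-> q3 -L-> q0 -L-> q3 -R-> q0 -L-> q3 -R-> q0 -L-> q3 -L-> q0 -L-> q3 -L-> q0 -L-> q3 -R-> q0  → end q0, rejected
w4: Trace: q2 -R-> q0 -R-> q3 -L-> q0 -R-> q3 -R-> q0 -L-> q3 -L-> q0 -L-> q3 -R-> q0 -R-> q3 -L-> q0 -R-> q3 -R-> q0 -R-> q3 -R-> q0 -L-> q3 -L-> q0 -R-> q3 -R-> q0 -R-> q3  → end q3, accepted
w5: Trace: q2 -L-> q1 -R-> q3 -L-> q0 -R-> q3 -R-> q0 -L-> q3 -R-> q0 -L-> q3 -L-> q0 -R-> q3 -R-> q0 -L-> q3 -R-> q0 -R-> q3 -L-> q0 -R-> q3 -R-> q0 -R-> q3 -R-> q0 -L-> q3 -L-> q0  → end q0, rejected

w1, w4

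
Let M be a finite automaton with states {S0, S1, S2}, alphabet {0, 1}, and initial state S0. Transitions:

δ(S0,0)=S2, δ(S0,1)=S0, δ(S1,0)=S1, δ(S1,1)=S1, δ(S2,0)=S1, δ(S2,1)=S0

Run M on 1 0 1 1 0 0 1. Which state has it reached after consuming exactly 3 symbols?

start at S0
read '1': S0 → S0
read '0': S0 → S2
read '1': S2 → S0
After 3 symbols: S0.

S0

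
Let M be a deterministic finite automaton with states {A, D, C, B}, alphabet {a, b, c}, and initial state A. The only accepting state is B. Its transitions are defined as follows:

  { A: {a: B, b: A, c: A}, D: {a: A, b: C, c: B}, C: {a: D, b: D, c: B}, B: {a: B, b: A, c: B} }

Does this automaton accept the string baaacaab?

start at A
read 'b': A → A
read 'a': A → B
read 'a': B → B
read 'a': B → B
read 'c': B → B
read 'a': B → B
read 'a': B → B
read 'b': B → A
End state A is not accepting.

No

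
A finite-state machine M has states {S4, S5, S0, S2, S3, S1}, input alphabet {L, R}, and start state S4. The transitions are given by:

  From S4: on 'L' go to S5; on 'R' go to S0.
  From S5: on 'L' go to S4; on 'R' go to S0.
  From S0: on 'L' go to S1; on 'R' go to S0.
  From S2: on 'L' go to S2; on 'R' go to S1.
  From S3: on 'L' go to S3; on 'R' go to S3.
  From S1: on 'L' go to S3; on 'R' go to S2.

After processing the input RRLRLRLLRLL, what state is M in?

S3

S4 → S0 → S0 → S1 → S2 → S2 → S1 → S3 → S3 → S3 → S3 → S3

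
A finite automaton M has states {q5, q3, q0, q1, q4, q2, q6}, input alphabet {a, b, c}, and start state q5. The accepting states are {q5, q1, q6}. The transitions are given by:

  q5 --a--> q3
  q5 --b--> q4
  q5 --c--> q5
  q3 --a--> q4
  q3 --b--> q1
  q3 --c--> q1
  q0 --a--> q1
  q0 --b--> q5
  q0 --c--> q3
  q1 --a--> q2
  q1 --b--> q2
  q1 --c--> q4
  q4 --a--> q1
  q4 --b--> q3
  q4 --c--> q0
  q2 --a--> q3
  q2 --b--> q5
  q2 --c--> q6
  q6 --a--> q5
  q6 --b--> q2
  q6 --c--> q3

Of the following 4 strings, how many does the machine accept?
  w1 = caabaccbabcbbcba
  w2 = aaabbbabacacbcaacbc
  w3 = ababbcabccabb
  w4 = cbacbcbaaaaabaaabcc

2

w1:
  start at q5
  read 'c': q5 → q5
  read 'a': q5 → q3
  read 'a': q3 → q4
  read 'b': q4 → q3
  read 'a': q3 → q4
  read 'c': q4 → q0
  read 'c': q0 → q3
  read 'b': q3 → q1
  read 'a': q1 → q2
  read 'b': q2 → q5
  read 'c': q5 → q5
  read 'b': q5 → q4
  read 'b': q4 → q3
  read 'c': q3 → q1
  read 'b': q1 → q2
  read 'a': q2 → q3
  end q3, rejected
w2:
  start at q5
  read 'a': q5 → q3
  read 'a': q3 → q4
  read 'a': q4 → q1
  read 'b': q1 → q2
  read 'b': q2 → q5
  read 'b': q5 → q4
  read 'a': q4 → q1
  read 'b': q1 → q2
  read 'a': q2 → q3
  read 'c': q3 → q1
  read 'a': q1 → q2
  read 'c': q2 → q6
  read 'b': q6 → q2
  read 'c': q2 → q6
  read 'a': q6 → q5
  read 'a': q5 → q3
  read 'c': q3 → q1
  read 'b': q1 → q2
  read 'c': q2 → q6
  end q6, accepted
w3:
  start at q5
  read 'a': q5 → q3
  read 'b': q3 → q1
  read 'a': q1 → q2
  read 'b': q2 → q5
  read 'b': q5 → q4
  read 'c': q4 → q0
  read 'a': q0 → q1
  read 'b': q1 → q2
  read 'c': q2 → q6
  read 'c': q6 → q3
  read 'a': q3 → q4
  read 'b': q4 → q3
  read 'b': q3 → q1
  end q1, accepted
w4:
  start at q5
  read 'c': q5 → q5
  read 'b': q5 → q4
  read 'a': q4 → q1
  read 'c': q1 → q4
  read 'b': q4 → q3
  read 'c': q3 → q1
  read 'b': q1 → q2
  read 'a': q2 → q3
  read 'a': q3 → q4
  read 'a': q4 → q1
  read 'a': q1 → q2
  read 'a': q2 → q3
  read 'b': q3 → q1
  read 'a': q1 → q2
  read 'a': q2 → q3
  read 'a': q3 → q4
  read 'b': q4 → q3
  read 'c': q3 → q1
  read 'c': q1 → q4
  end q4, rejected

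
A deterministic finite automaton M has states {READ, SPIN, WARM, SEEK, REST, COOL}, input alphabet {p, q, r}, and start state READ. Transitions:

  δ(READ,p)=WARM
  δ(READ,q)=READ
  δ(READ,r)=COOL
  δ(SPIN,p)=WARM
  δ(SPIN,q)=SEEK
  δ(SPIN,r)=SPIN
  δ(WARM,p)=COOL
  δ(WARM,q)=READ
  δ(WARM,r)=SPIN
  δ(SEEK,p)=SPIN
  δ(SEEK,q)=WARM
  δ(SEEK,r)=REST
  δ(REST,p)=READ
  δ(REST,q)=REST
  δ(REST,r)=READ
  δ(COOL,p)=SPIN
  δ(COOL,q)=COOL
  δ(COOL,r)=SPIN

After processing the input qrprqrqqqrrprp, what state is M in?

WARM

READ → READ → COOL → SPIN → SPIN → SEEK → REST → REST → REST → REST → READ → COOL → SPIN → SPIN → WARM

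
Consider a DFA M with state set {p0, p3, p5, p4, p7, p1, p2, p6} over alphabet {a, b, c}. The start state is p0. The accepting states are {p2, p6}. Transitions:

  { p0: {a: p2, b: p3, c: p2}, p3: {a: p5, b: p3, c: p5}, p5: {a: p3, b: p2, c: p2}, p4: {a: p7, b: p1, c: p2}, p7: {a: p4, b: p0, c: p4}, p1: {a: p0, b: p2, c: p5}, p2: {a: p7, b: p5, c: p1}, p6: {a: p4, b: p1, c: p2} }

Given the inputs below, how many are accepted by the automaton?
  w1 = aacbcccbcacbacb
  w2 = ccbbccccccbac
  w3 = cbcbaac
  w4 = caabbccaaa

w1: p0 → p2 → p7 → p4 → p1 → p5 → p2 → p1 → p2 → p1 → p0 → p2 → p5 → p3 → p5 → p2  → end p2, accepted
w2: p0 → p2 → p1 → p2 → p5 → p2 → p1 → p5 → p2 → p1 → p5 → p2 → p7 → p4  → end p4, rejected
w3: p0 → p2 → p5 → p2 → p5 → p3 → p5 → p2  → end p2, accepted
w4: p0 → p2 → p7 → p4 → p1 → p2 → p1 → p5 → p3 → p5 → p3  → end p3, rejected

2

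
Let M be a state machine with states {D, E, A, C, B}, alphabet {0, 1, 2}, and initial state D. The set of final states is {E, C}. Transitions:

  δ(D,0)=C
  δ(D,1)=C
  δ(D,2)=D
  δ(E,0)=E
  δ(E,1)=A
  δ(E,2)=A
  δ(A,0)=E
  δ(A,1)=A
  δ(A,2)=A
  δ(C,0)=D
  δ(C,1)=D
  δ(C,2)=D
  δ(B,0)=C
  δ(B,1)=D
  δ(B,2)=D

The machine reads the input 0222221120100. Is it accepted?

start at D
read '0': D → C
read '2': C → D
read '2': D → D
read '2': D → D
read '2': D → D
read '2': D → D
read '1': D → C
read '1': C → D
read '2': D → D
read '0': D → C
read '1': C → D
read '0': D → C
read '0': C → D
End state D is not accepting.

No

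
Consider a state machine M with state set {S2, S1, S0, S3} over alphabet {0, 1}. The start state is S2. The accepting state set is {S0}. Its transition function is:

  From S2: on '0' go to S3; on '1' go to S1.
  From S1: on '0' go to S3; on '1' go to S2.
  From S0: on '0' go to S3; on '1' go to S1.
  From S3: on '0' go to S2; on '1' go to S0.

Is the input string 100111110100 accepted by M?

Trace: S2 -1-> S1 -0-> S3 -0-> S2 -1-> S1 -1-> S2 -1-> S1 -1-> S2 -1-> S1 -0-> S3 -1-> S0 -0-> S3 -0-> S2
End state S2 is not accepting.

No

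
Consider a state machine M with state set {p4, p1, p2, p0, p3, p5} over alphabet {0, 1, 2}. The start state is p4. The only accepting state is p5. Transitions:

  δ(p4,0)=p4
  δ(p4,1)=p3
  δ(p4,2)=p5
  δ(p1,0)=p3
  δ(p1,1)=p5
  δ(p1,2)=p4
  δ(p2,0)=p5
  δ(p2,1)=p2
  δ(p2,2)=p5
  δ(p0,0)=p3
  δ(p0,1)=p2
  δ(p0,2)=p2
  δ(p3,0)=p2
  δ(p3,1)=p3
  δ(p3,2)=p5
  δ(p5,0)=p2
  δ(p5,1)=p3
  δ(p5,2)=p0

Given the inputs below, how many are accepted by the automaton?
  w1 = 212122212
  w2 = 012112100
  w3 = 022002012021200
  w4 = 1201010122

w1: Trace: p4 -2-> p5 -1-> p3 -2-> p5 -1-> p3 -2-> p5 -2-> p0 -2-> p2 -1-> p2 -2-> p5  → end p5, accepted
w2: Trace: p4 -0-> p4 -1-> p3 -2-> p5 -1-> p3 -1-> p3 -2-> p5 -1-> p3 -0-> p2 -0-> p5  → end p5, accepted
w3: Trace: p4 -0-> p4 -2-> p5 -2-> p0 -0-> p3 -0-> p2 -2-> p5 -0-> p2 -1-> p2 -2-> p5 -0-> p2 -2-> p5 -1-> p3 -2-> p5 -0-> p2 -0-> p5  → end p5, accepted
w4: Trace: p4 -1-> p3 -2-> p5 -0-> p2 -1-> p2 -0-> p5 -1-> p3 -0-> p2 -1-> p2 -2-> p5 -2-> p0  → end p0, rejected

3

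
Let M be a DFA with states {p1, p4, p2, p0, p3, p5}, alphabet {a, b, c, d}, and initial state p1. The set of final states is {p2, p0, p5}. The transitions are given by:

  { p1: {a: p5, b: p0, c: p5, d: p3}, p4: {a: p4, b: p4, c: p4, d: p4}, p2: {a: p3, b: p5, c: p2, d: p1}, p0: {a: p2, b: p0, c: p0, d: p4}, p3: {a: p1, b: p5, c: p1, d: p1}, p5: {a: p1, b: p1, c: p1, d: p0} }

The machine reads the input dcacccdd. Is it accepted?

start at p1
read 'd': p1 → p3
read 'c': p3 → p1
read 'a': p1 → p5
read 'c': p5 → p1
read 'c': p1 → p5
read 'c': p5 → p1
read 'd': p1 → p3
read 'd': p3 → p1
End state p1 is not accepting.

No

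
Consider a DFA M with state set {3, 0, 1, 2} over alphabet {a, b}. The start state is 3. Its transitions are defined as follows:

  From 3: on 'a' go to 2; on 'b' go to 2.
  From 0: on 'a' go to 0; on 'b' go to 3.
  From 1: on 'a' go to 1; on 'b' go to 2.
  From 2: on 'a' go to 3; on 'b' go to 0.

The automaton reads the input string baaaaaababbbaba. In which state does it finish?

3 → 2 → 3 → 2 → 3 → 2 → 3 → 2 → 0 → 0 → 3 → 2 → 0 → 0 → 3 → 2

2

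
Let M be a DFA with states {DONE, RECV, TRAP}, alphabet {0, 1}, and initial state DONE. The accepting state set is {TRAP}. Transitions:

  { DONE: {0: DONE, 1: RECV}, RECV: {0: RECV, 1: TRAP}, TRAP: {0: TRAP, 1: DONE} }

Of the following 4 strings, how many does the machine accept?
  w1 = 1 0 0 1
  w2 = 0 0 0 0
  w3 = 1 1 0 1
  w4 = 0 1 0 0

w1:
  start at DONE
  read '1': DONE → RECV
  read '0': RECV → RECV
  read '0': RECV → RECV
  read '1': RECV → TRAP
  end TRAP, accepted
w2:
  start at DONE
  read '0': DONE → DONE
  read '0': DONE → DONE
  read '0': DONE → DONE
  read '0': DONE → DONE
  end DONE, rejected
w3:
  start at DONE
  read '1': DONE → RECV
  read '1': RECV → TRAP
  read '0': TRAP → TRAP
  read '1': TRAP → DONE
  end DONE, rejected
w4:
  start at DONE
  read '0': DONE → DONE
  read '1': DONE → RECV
  read '0': RECV → RECV
  read '0': RECV → RECV
  end RECV, rejected

1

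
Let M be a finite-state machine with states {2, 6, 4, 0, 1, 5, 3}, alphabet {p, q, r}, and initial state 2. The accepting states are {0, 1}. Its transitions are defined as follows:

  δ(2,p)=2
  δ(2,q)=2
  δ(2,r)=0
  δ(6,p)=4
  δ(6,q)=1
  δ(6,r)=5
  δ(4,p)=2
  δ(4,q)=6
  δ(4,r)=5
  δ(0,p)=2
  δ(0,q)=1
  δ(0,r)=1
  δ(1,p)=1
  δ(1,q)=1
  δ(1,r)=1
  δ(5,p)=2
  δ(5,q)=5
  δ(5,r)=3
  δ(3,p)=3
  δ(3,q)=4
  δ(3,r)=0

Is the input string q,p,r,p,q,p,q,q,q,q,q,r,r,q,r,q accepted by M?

start at 2
read 'q': 2 → 2
read 'p': 2 → 2
read 'r': 2 → 0
read 'p': 0 → 2
read 'q': 2 → 2
read 'p': 2 → 2
read 'q': 2 → 2
read 'q': 2 → 2
read 'q': 2 → 2
read 'q': 2 → 2
read 'q': 2 → 2
read 'r': 2 → 0
read 'r': 0 → 1
read 'q': 1 → 1
read 'r': 1 → 1
read 'q': 1 → 1
End state 1 is accepting.

Yes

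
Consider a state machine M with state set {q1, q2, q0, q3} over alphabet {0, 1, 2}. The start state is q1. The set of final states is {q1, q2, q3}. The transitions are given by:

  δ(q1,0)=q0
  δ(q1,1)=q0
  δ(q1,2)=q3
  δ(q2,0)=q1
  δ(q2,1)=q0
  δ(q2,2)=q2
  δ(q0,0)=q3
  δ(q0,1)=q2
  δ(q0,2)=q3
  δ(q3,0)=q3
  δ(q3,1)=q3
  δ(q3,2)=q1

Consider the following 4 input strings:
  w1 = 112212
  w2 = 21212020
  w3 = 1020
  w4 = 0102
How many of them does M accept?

2

w1: q1 → q0 → q2 → q2 → q2 → q0 → q3  → end q3, accepted
w2: q1 → q3 → q3 → q1 → q0 → q3 → q3 → q1 → q0  → end q0, rejected
w3: q1 → q0 → q3 → q1 → q0  → end q0, rejected
w4: q1 → q0 → q2 → q1 → q3  → end q3, accepted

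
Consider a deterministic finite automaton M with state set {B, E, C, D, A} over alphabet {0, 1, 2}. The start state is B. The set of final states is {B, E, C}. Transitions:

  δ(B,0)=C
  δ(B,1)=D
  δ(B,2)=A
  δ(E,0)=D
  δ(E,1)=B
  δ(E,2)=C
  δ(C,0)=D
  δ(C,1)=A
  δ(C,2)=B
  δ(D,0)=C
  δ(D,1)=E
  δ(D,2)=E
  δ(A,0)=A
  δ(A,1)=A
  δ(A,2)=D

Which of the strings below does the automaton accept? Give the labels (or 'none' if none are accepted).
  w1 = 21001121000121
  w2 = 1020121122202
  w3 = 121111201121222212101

w1: Trace: B -2-> A -1-> A -0-> A -0-> A -1-> A -1-> A -2-> D -1-> E -0-> D -0-> C -0-> D -1-> E -2-> C -1-> A  → end A, rejected
w2: Trace: B -1-> D -0-> C -2-> B -0-> C -1-> A -2-> D -1-> E -1-> B -2-> A -2-> D -2-> E -0-> D -2-> E  → end E, accepted
w3: Trace: B -1-> D -2-> E -1-> B -1-> D -1-> E -1-> B -2-> A -0-> A -1-> A -1-> A -2-> D -1-> E -2-> C -2-> B -2-> A -2-> D -1-> E -2-> C -1-> A -0-> A -1-> A  → end A, rejected

w2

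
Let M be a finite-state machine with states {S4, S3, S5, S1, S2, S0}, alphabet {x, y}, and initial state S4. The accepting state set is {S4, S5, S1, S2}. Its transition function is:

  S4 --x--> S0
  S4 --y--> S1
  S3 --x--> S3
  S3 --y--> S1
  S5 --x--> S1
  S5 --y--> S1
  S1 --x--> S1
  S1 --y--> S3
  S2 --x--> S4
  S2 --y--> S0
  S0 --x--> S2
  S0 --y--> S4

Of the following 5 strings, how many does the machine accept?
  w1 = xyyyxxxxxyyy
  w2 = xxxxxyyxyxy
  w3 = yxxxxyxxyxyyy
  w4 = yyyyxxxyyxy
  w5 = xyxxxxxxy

w1: S4 → S0 → S4 → S1 → S3 → S3 → S3 → S3 → S3 → S3 → S1 → S3 → S1  → end S1, accepted
w2: S4 → S0 → S2 → S4 → S0 → S2 → S0 → S4 → S0 → S4 → S0 → S4  → end S4, accepted
w3: S4 → S1 → S1 → S1 → S1 → S1 → S3 → S3 → S3 → S1 → S1 → S3 → S1 → S3  → end S3, rejected
w4: S4 → S1 → S3 → S1 → S3 → S3 → S3 → S3 → S1 → S3 → S3 → S1  → end S1, accepted
w5: S4 → S0 → S4 → S0 → S2 → S4 → S0 → S2 → S4 → S1  → end S1, accepted

4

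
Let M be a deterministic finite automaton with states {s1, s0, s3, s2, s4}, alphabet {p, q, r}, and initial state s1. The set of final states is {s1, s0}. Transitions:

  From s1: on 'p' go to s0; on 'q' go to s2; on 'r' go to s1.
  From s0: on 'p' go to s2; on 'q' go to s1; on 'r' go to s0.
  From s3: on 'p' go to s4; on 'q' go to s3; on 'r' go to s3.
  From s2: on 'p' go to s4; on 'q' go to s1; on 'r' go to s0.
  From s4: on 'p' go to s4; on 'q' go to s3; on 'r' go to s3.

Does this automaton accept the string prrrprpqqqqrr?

start at s1
read 'p': s1 → s0
read 'r': s0 → s0
read 'r': s0 → s0
read 'r': s0 → s0
read 'p': s0 → s2
read 'r': s2 → s0
read 'p': s0 → s2
read 'q': s2 → s1
read 'q': s1 → s2
read 'q': s2 → s1
read 'q': s1 → s2
read 'r': s2 → s0
read 'r': s0 → s0
End state s0 is accepting.

Yes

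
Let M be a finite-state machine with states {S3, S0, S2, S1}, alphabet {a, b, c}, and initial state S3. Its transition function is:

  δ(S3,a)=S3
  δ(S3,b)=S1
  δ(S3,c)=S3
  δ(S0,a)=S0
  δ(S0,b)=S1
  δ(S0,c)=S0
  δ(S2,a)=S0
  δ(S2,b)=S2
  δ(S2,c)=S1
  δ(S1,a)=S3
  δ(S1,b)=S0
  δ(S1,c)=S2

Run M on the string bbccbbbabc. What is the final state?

start at S3
read 'b': S3 → S1
read 'b': S1 → S0
read 'c': S0 → S0
read 'c': S0 → S0
read 'b': S0 → S1
read 'b': S1 → S0
read 'b': S0 → S1
read 'a': S1 → S3
read 'b': S3 → S1
read 'c': S1 → S2

S2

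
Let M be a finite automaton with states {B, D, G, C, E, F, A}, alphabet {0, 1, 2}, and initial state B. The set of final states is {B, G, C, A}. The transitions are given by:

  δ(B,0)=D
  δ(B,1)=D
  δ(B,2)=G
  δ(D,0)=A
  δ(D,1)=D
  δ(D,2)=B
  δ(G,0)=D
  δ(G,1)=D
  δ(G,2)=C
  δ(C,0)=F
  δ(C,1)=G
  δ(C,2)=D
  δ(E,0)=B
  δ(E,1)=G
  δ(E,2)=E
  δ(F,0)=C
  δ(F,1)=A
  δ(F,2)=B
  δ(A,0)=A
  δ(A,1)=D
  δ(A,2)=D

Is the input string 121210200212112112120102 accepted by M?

No

start at B
read '1': B → D
read '2': D → B
read '1': B → D
read '2': D → B
read '1': B → D
read '0': D → A
read '2': A → D
read '0': D → A
read '0': A → A
read '2': A → D
read '1': D → D
read '2': D → B
read '1': B → D
read '1': D → D
read '2': D → B
read '1': B → D
read '1': D → D
read '2': D → B
read '1': B → D
read '2': D → B
read '0': B → D
read '1': D → D
read '0': D → A
read '2': A → D
End state D is not accepting.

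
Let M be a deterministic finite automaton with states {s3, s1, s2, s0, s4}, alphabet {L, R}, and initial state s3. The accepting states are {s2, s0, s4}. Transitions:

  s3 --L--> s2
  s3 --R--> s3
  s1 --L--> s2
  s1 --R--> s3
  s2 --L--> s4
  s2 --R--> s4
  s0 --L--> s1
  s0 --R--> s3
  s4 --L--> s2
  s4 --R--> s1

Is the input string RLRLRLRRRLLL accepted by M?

start at s3
read 'R': s3 → s3
read 'L': s3 → s2
read 'R': s2 → s4
read 'L': s4 → s2
read 'R': s2 → s4
read 'L': s4 → s2
read 'R': s2 → s4
read 'R': s4 → s1
read 'R': s1 → s3
read 'L': s3 → s2
read 'L': s2 → s4
read 'L': s4 → s2
End state s2 is accepting.

Yes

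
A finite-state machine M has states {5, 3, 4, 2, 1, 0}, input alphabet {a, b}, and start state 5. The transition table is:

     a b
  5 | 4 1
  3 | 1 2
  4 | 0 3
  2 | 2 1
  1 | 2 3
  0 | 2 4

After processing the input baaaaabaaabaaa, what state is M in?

5 → 1 → 2 → 2 → 2 → 2 → 2 → 1 → 2 → 2 → 2 → 1 → 2 → 2 → 2

2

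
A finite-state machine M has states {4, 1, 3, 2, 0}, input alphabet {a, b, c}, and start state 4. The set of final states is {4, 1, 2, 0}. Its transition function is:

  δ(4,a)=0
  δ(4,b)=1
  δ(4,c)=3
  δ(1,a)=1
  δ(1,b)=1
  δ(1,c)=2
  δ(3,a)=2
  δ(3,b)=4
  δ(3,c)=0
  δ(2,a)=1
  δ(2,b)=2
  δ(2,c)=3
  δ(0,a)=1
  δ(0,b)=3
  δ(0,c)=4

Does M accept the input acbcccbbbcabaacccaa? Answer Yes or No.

Trace: 4 -a-> 0 -c-> 4 -b-> 1 -c-> 2 -c-> 3 -c-> 0 -b-> 3 -b-> 4 -b-> 1 -c-> 2 -a-> 1 -b-> 1 -a-> 1 -a-> 1 -c-> 2 -c-> 3 -c-> 0 -a-> 1 -a-> 1
End state 1 is accepting.

Yes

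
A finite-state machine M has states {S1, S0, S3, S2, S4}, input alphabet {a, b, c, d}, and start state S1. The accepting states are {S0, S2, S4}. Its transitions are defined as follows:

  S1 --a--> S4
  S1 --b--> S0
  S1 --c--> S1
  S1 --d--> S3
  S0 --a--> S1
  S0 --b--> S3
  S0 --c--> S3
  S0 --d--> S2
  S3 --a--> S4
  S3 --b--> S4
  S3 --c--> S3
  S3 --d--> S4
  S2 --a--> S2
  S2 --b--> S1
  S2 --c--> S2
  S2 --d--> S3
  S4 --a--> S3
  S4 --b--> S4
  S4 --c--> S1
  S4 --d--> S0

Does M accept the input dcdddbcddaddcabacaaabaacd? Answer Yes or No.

S1 → S3 → S3 → S4 → S0 → S2 → S1 → S1 → S3 → S4 → S3 → S4 → S0 → S3 → S4 → S4 → S3 → S3 → S4 → S3 → S4 → S4 → S3 → S4 → S1 → S3
End state S3 is not accepting.

No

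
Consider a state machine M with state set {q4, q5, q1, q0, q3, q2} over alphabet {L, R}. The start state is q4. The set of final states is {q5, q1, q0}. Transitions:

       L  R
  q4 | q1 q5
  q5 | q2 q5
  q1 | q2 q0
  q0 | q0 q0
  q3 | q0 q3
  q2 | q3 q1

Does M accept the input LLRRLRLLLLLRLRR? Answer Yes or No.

Yes

Trace: q4 -L-> q1 -L-> q2 -R-> q1 -R-> q0 -L-> q0 -R-> q0 -L-> q0 -L-> q0 -L-> q0 -L-> q0 -L-> q0 -R-> q0 -L-> q0 -R-> q0 -R-> q0
End state q0 is accepting.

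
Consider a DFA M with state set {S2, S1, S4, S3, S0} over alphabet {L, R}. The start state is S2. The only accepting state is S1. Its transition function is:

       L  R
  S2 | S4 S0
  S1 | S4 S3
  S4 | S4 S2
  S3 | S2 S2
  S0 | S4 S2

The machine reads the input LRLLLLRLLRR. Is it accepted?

No

S2 → S4 → S2 → S4 → S4 → S4 → S4 → S2 → S4 → S4 → S2 → S0
End state S0 is not accepting.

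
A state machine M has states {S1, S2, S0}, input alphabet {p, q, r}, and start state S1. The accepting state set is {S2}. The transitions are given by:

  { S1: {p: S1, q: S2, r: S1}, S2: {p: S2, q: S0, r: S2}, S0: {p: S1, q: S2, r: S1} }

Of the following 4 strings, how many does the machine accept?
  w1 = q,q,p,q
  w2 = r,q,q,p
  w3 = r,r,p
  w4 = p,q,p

2

w1: S1 → S2 → S0 → S1 → S2  → end S2, accepted
w2: S1 → S1 → S2 → S0 → S1  → end S1, rejected
w3: S1 → S1 → S1 → S1  → end S1, rejected
w4: S1 → S1 → S2 → S2  → end S2, accepted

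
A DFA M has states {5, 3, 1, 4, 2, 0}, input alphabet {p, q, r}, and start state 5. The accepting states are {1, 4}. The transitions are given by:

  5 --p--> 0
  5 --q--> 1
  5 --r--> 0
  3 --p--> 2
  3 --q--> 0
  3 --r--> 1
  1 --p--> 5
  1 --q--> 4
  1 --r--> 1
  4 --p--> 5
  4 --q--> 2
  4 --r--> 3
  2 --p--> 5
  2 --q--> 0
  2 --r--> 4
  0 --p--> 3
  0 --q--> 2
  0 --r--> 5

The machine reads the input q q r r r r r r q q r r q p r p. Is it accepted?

No

5 → 1 → 4 → 3 → 1 → 1 → 1 → 1 → 1 → 4 → 2 → 4 → 3 → 0 → 3 → 1 → 5
End state 5 is not accepting.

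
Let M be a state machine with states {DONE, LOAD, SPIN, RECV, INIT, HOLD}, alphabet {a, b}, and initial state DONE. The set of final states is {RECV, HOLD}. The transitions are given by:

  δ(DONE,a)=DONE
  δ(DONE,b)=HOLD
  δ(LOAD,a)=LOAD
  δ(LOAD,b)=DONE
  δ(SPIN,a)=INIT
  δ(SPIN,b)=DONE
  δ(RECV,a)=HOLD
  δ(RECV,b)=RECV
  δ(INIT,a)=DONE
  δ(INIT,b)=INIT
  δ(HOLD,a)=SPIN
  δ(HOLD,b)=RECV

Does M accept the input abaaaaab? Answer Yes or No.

Yes

DONE → DONE → HOLD → SPIN → INIT → DONE → DONE → DONE → HOLD
End state HOLD is accepting.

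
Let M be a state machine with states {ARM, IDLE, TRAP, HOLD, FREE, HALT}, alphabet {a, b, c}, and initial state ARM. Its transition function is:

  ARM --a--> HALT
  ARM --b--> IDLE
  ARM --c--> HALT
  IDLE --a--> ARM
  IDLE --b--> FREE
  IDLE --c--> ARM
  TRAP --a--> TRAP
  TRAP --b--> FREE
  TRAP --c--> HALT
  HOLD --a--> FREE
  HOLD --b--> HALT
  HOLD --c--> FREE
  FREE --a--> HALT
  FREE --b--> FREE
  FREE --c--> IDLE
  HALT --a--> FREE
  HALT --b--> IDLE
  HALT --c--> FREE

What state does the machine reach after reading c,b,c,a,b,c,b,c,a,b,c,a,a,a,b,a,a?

ARM → HALT → IDLE → ARM → HALT → IDLE → ARM → IDLE → ARM → HALT → IDLE → ARM → HALT → FREE → HALT → IDLE → ARM → HALT

HALT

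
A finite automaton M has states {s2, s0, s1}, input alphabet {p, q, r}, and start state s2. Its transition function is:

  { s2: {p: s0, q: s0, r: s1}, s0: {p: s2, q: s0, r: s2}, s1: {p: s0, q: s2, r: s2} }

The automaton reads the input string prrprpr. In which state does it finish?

s2

s2 → s0 → s2 → s1 → s0 → s2 → s0 → s2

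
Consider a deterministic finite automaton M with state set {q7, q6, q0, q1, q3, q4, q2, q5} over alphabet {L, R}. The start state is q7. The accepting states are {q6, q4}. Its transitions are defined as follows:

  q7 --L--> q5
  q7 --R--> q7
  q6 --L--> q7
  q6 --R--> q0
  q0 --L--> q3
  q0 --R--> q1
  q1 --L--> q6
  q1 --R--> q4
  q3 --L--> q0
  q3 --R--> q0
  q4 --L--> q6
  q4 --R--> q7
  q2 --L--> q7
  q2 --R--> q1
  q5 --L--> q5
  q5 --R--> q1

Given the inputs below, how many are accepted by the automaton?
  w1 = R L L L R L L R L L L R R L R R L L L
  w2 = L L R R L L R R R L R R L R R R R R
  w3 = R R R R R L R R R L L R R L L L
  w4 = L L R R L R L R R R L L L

0

w1: q7 → q7 → q5 → q5 → q5 → q1 → q6 → q7 → q7 → q5 → q5 → q5 → q1 → q4 → q6 → q0 → q1 → q6 → q7 → q5  → end q5, rejected
w2: q7 → q5 → q5 → q1 → q4 → q6 → q7 → q7 → q7 → q7 → q5 → q1 → q4 → q6 → q0 → q1 → q4 → q7 → q7  → end q7, rejected
w3: q7 → q7 → q7 → q7 → q7 → q7 → q5 → q1 → q4 → q7 → q5 → q5 → q1 → q4 → q6 → q7 → q5  → end q5, rejected
w4: q7 → q5 → q5 → q1 → q4 → q6 → q0 → q3 → q0 → q1 → q4 → q6 → q7 → q5  → end q5, rejected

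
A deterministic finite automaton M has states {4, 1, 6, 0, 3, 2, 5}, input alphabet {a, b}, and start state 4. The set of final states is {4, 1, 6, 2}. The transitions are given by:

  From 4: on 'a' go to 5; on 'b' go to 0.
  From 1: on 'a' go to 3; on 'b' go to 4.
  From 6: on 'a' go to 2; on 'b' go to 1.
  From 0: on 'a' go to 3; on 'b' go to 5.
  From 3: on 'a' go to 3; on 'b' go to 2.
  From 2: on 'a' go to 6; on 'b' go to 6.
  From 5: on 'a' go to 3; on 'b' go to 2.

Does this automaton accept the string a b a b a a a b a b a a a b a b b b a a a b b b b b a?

4 → 5 → 2 → 6 → 1 → 3 → 3 → 3 → 2 → 6 → 1 → 3 → 3 → 3 → 2 → 6 → 1 → 4 → 0 → 3 → 3 → 3 → 2 → 6 → 1 → 4 → 0 → 3
End state 3 is not accepting.

No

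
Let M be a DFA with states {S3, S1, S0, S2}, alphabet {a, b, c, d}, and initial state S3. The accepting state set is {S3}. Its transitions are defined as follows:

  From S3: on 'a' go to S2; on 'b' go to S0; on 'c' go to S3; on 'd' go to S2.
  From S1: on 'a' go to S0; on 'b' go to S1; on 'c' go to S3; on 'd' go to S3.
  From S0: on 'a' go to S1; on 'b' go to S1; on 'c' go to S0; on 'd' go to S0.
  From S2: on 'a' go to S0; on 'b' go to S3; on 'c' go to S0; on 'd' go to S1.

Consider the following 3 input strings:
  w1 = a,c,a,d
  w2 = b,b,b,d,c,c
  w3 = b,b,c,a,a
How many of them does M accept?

2

w1: Trace: S3 -a-> S2 -c-> S0 -a-> S1 -d-> S3  → end S3, accepted
w2: Trace: S3 -b-> S0 -b-> S1 -b-> S1 -d-> S3 -c-> S3 -c-> S3  → end S3, accepted
w3: Trace: S3 -b-> S0 -b-> S1 -c-> S3 -a-> S2 -a-> S0  → end S0, rejected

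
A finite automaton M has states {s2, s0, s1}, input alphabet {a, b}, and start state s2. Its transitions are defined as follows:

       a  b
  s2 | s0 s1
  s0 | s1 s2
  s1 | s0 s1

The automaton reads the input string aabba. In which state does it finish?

s0

s2 → s0 → s1 → s1 → s1 → s0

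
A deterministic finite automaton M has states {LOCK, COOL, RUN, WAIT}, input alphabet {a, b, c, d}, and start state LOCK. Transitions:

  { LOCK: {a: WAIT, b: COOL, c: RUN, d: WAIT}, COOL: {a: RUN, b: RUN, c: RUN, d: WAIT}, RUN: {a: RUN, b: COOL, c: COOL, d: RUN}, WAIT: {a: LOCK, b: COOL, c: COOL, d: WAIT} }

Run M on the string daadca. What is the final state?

LOCK → WAIT → LOCK → WAIT → WAIT → COOL → RUN

RUN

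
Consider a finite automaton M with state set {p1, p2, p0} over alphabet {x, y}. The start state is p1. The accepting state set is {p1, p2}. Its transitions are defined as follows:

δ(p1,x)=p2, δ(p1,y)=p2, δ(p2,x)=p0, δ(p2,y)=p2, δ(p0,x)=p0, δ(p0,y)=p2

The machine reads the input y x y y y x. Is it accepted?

No

start at p1
read 'y': p1 → p2
read 'x': p2 → p0
read 'y': p0 → p2
read 'y': p2 → p2
read 'y': p2 → p2
read 'x': p2 → p0
End state p0 is not accepting.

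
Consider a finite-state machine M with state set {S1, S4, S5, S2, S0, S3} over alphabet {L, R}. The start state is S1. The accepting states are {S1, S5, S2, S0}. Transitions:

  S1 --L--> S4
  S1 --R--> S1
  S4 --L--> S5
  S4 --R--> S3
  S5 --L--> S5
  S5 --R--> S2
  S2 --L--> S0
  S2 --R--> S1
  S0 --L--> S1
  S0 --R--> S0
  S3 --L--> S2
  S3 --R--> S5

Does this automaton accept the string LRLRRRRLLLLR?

start at S1
read 'L': S1 → S4
read 'R': S4 → S3
read 'L': S3 → S2
read 'R': S2 → S1
read 'R': S1 → S1
read 'R': S1 → S1
read 'R': S1 → S1
read 'L': S1 → S4
read 'L': S4 → S5
read 'L': S5 → S5
read 'L': S5 → S5
read 'R': S5 → S2
End state S2 is accepting.

Yes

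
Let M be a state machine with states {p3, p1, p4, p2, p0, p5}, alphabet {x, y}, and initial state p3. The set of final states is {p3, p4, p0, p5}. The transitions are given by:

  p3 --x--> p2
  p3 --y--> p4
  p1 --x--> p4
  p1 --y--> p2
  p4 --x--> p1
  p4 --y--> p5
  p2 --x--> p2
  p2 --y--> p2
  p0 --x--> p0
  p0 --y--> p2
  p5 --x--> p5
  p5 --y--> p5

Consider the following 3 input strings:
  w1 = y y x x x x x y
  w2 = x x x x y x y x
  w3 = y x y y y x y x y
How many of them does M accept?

w1: Trace: p3 -y-> p4 -y-> p5 -x-> p5 -x-> p5 -x-> p5 -x-> p5 -x-> p5 -y-> p5  → end p5, accepted
w2: Trace: p3 -x-> p2 -x-> p2 -x-> p2 -x-> p2 -y-> p2 -x-> p2 -y-> p2 -x-> p2  → end p2, rejected
w3: Trace: p3 -y-> p4 -x-> p1 -y-> p2 -y-> p2 -y-> p2 -x-> p2 -y-> p2 -x-> p2 -y-> p2  → end p2, rejected

1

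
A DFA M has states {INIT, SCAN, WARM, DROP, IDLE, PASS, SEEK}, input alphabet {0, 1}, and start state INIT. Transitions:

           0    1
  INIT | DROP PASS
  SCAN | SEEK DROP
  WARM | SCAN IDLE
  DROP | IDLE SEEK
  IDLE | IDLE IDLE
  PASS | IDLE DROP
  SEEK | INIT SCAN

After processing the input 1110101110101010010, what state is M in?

INIT → PASS → DROP → SEEK → INIT → PASS → IDLE → IDLE → IDLE → IDLE → IDLE → IDLE → IDLE → IDLE → IDLE → IDLE → IDLE → IDLE → IDLE → IDLE

IDLE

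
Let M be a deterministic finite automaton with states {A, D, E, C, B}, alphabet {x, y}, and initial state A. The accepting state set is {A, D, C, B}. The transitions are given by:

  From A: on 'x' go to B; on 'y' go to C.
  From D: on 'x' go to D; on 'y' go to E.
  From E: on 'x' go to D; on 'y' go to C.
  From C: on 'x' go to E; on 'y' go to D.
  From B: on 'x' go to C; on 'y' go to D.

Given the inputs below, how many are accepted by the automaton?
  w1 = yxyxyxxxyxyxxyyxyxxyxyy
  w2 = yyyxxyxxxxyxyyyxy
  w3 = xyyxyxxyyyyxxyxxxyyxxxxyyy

w1: Trace: A -y-> C -x-> E -y-> C -x-> E -y-> C -x-> E -x-> D -x-> D -y-> E -x-> D -y-> E -x-> D -x-> D -y-> E -y-> C -x-> E -y-> C -x-> E -x-> D -y-> E -x-> D -y-> E -y-> C  → end C, accepted
w2: Trace: A -y-> C -y-> D -y-> E -x-> D -x-> D -y-> E -x-> D -x-> D -x-> D -x-> D -y-> E -x-> D -y-> E -y-> C -y-> D -x-> D -y-> E  → end E, rejected
w3: Trace: A -x-> B -y-> D -y-> E -x-> D -y-> E -x-> D -x-> D -y-> E -y-> C -y-> D -y-> E -x-> D -x-> D -y-> E -x-> D -x-> D -x-> D -y-> E -y-> C -x-> E -x-> D -x-> D -x-> D -y-> E -y-> C -y-> D  → end D, accepted

2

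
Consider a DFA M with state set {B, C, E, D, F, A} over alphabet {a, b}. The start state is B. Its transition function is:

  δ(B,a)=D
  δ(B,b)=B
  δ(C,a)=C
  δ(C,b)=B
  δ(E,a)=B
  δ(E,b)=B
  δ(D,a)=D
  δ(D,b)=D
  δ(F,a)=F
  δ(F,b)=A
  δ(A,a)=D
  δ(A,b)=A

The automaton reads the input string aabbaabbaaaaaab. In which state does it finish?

B → D → D → D → D → D → D → D → D → D → D → D → D → D → D → D

D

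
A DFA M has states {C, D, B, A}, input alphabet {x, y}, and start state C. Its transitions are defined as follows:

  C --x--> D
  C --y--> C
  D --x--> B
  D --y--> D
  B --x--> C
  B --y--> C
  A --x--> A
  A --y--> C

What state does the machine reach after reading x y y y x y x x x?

C

Trace: C -x-> D -y-> D -y-> D -y-> D -x-> B -y-> C -x-> D -x-> B -x-> C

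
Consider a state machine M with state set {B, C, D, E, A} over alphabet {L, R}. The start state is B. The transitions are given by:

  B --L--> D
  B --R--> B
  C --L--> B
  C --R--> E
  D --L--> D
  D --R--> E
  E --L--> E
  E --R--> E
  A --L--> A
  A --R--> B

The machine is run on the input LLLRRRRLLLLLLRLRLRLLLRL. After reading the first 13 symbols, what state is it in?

B → D → D → D → E → E → E → E → E → E → E → E → E → E
After 13 symbols: E.

E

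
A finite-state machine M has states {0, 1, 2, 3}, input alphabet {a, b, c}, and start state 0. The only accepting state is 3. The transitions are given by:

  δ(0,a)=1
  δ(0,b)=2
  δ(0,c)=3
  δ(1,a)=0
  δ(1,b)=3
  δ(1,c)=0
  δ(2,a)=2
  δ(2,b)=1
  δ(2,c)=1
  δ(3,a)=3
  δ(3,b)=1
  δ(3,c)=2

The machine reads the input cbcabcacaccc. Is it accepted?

No

0 → 3 → 1 → 0 → 1 → 3 → 2 → 2 → 1 → 0 → 3 → 2 → 1
End state 1 is not accepting.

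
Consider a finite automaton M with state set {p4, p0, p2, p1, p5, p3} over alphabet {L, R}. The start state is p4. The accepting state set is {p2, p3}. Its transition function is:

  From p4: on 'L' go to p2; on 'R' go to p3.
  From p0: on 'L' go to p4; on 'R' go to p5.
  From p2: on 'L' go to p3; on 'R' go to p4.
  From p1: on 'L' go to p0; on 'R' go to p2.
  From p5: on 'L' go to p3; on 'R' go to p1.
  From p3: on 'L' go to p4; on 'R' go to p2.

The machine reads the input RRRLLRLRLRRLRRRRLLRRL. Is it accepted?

p4 → p3 → p2 → p4 → p2 → p3 → p2 → p3 → p2 → p3 → p2 → p4 → p2 → p4 → p3 → p2 → p4 → p2 → p3 → p2 → p4 → p2
End state p2 is accepting.

Yes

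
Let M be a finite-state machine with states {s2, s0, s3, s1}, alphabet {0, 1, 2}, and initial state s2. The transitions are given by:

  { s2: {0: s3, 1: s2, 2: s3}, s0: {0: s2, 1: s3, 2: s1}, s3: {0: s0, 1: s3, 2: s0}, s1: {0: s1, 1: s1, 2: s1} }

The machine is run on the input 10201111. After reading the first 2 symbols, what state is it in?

s3

s2 → s2 → s3
After 2 symbols: s3.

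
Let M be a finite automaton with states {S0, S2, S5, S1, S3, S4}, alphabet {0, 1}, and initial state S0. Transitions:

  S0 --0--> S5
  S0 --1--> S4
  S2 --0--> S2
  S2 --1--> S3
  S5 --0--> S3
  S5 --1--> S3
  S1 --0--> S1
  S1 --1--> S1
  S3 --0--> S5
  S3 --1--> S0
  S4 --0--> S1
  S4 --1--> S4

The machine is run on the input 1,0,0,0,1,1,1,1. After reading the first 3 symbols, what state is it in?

Trace: S0 -1-> S4 -0-> S1 -0-> S1
After 3 symbols: S1.

S1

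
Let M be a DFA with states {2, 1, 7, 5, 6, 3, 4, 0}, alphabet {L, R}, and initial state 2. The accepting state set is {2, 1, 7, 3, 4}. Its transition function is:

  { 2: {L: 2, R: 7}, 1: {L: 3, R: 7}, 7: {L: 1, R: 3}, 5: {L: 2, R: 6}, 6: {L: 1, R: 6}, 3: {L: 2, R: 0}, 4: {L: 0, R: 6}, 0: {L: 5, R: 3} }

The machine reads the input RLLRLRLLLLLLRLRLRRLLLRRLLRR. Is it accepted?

Yes

start at 2
read 'R': 2 → 7
read 'L': 7 → 1
read 'L': 1 → 3
read 'R': 3 → 0
read 'L': 0 → 5
read 'R': 5 → 6
read 'L': 6 → 1
read 'L': 1 → 3
read 'L': 3 → 2
read 'L': 2 → 2
read 'L': 2 → 2
read 'L': 2 → 2
read 'R': 2 → 7
read 'L': 7 → 1
read 'R': 1 → 7
read 'L': 7 → 1
read 'R': 1 → 7
read 'R': 7 → 3
read 'L': 3 → 2
read 'L': 2 → 2
read 'L': 2 → 2
read 'R': 2 → 7
read 'R': 7 → 3
read 'L': 3 → 2
read 'L': 2 → 2
read 'R': 2 → 7
read 'R': 7 → 3
End state 3 is accepting.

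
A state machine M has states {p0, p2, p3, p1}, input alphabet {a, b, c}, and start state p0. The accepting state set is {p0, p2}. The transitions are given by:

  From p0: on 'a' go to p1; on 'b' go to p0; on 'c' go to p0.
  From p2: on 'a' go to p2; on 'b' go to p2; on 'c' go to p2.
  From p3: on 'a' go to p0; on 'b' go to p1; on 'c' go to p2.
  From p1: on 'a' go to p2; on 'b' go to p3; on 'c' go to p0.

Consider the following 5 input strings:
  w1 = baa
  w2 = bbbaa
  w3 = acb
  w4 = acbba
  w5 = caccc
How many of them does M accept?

w1: p0 → p0 → p1 → p2  → end p2, accepted
w2: p0 → p0 → p0 → p0 → p1 → p2  → end p2, accepted
w3: p0 → p1 → p0 → p0  → end p0, accepted
w4: p0 → p1 → p0 → p0 → p0 → p1  → end p1, rejected
w5: p0 → p0 → p1 → p0 → p0 → p0  → end p0, accepted

4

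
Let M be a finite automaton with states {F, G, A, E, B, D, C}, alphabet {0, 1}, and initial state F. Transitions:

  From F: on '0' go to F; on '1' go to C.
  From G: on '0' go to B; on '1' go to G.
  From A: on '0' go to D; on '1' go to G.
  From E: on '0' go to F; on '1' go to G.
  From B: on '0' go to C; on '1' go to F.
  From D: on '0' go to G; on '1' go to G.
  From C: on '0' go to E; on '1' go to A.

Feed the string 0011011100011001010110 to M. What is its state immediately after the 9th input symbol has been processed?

B

start at F
read '0': F → F
read '0': F → F
read '1': F → C
read '1': C → A
read '0': A → D
read '1': D → G
read '1': G → G
read '1': G → G
read '0': G → B
After 9 symbols: B.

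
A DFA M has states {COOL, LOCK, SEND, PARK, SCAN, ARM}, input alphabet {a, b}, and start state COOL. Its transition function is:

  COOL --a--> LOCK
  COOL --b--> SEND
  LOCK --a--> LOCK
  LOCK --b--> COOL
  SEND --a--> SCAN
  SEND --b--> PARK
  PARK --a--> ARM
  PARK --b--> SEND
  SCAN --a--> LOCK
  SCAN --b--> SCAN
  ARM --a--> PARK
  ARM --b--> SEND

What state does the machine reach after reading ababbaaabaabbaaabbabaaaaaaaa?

LOCK

COOL → LOCK → COOL → LOCK → COOL → SEND → SCAN → LOCK → LOCK → COOL → LOCK → LOCK → COOL → SEND → SCAN → LOCK → LOCK → COOL → SEND → SCAN → SCAN → LOCK → LOCK → LOCK → LOCK → LOCK → LOCK → LOCK → LOCK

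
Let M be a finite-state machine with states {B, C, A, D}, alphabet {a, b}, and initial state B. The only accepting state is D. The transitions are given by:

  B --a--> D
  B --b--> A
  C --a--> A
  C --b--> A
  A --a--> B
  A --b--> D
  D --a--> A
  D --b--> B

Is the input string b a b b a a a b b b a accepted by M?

No

start at B
read 'b': B → A
read 'a': A → B
read 'b': B → A
read 'b': A → D
read 'a': D → A
read 'a': A → B
read 'a': B → D
read 'b': D → B
read 'b': B → A
read 'b': A → D
read 'a': D → A
End state A is not accepting.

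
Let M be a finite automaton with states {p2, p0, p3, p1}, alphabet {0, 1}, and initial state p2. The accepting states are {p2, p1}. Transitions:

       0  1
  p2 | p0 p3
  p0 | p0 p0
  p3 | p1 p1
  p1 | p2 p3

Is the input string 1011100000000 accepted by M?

No

start at p2
read '1': p2 → p3
read '0': p3 → p1
read '1': p1 → p3
read '1': p3 → p1
read '1': p1 → p3
read '0': p3 → p1
read '0': p1 → p2
read '0': p2 → p0
read '0': p0 → p0
read '0': p0 → p0
read '0': p0 → p0
read '0': p0 → p0
read '0': p0 → p0
End state p0 is not accepting.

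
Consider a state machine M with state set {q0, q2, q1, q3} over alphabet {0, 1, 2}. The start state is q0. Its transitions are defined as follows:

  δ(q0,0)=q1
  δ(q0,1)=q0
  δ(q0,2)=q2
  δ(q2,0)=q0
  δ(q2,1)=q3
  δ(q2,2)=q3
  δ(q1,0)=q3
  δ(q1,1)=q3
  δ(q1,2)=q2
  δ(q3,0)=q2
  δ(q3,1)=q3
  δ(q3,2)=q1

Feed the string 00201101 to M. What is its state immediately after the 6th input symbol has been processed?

Trace: q0 -0-> q1 -0-> q3 -2-> q1 -0-> q3 -1-> q3 -1-> q3
After 6 symbols: q3.

q3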